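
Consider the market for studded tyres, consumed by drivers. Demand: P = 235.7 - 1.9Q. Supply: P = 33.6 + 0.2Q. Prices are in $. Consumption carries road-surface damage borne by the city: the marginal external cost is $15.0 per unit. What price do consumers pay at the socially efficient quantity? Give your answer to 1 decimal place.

Social marginal benefit = demand − MEC = 220.7 - 1.9Q.
Set SMB = MC: 220.7 - 1.9Q = 33.6 + 0.2Q → Q* = 89.0952.
Consumer price on the demand curve at Q*: 235.7 − 1.9×89.0952 = 66.4191.

P = $66.4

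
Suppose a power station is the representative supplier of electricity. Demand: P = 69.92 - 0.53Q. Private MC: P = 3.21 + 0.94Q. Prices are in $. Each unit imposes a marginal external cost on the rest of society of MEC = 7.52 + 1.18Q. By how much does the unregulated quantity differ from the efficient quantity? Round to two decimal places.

Market equilibrium (private): 3.21 + 0.94Q = 69.92 - 0.53Q → Q_m = 45.3810.
Social marginal cost = private MC + MEC = 10.73 + 2.12Q.
Set SMC = demand: 10.73 + 2.12Q = 69.92 - 0.53Q → Q* = 22.3358.
Gap = |45.3810 − 22.3358| = 23.0452.

23.05 units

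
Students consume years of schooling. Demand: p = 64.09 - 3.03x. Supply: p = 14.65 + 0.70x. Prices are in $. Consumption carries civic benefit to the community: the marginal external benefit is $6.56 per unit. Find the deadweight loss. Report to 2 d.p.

DWL = $5.77

Market equilibrium (private): 14.65 + 0.70x = 64.09 - 3.03x → x_m = 13.2547.
Social marginal benefit = demand + MEB = 70.65 - 3.03x.
Set SMB = MC: 70.65 - 3.03x = 14.65 + 0.70x → x* = 15.0134.
Between x* and x_m the wedge SMB − MC runs linearly from 0 to MEB(x_m), so the loss is a triangle.
DWL = ½ × 1.7587 × 6.5600 = 5.7685.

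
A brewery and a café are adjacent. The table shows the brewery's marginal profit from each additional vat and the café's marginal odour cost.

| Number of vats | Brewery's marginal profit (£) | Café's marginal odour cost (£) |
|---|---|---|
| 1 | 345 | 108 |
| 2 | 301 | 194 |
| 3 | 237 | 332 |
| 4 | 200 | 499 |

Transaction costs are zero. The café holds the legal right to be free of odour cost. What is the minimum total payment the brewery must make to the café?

£302

Efficient level: marginal profit ≥ marginal odour cost through level 2, so k* = 2.
With the café holding the right, the brewery must at least compensate total damage at k*: 108 + 194 = 302.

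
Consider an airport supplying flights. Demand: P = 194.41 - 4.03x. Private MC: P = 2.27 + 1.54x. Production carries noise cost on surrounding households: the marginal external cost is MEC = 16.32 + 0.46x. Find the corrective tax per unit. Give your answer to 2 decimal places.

tax = 29.73 per unit

Social marginal cost = private MC + MEC = 18.59 + 2.00x.
Set SMC = demand: 18.59 + 2.00x = 194.41 - 4.03x → x* = 29.1575.
The Pigouvian tax equals MEC at x*: 16.32 + 0.46×29.1575 = 29.7325.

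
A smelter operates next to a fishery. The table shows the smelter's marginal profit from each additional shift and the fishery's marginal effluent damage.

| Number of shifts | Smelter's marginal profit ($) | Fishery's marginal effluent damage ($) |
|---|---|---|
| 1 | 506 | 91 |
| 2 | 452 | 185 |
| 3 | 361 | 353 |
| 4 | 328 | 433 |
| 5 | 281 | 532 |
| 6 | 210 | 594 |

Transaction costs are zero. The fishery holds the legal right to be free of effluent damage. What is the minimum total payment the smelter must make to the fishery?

$629

Efficient level: marginal profit ≥ marginal effluent damage through level 3, so k* = 3.
With the fishery holding the right, the smelter must at least compensate total damage at k*: 91 + 185 + 353 = 629.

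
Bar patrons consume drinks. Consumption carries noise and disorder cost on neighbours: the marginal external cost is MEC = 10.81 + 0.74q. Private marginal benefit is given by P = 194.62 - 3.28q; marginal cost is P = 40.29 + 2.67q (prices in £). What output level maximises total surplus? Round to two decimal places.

q* = 21.45

Social marginal benefit = demand − MEC = 183.81 - 4.02q.
Set SMB = MC: 183.81 - 4.02q = 40.29 + 2.67q → q* = 21.4529.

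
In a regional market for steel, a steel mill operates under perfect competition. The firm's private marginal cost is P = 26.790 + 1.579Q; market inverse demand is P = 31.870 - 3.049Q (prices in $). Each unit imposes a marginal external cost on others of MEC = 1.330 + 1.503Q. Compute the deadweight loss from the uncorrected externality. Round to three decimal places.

DWL = $0.724

Market equilibrium (private): 26.790 + 1.579Q = 31.870 - 3.049Q → Q_m = 1.0977.
Social marginal cost = private MC + MEC = 28.120 + 3.082Q.
Set SMC = demand: 28.120 + 3.082Q = 31.870 - 3.049Q → Q* = 0.6116.
The loss is the area between SMC and demand from Q* to Q_m; with linear curves that's a triangle of height MEC(Q_m).
DWL = ½ × 0.4861 × 2.9798 = 0.7242.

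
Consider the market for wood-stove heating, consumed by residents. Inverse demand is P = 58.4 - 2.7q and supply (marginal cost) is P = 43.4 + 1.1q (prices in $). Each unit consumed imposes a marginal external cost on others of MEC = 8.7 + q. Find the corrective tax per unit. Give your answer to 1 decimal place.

Social marginal benefit = demand − MEC = 49.7 - 3.7q.
Set SMB = MC: 49.7 - 3.7q = 43.4 + 1.1q → q* = 1.3125.
The Pigouvian tax equals MEC at q*: 8.7 + 1.0×1.3125 = 10.0125.

tax = $10.0 per unit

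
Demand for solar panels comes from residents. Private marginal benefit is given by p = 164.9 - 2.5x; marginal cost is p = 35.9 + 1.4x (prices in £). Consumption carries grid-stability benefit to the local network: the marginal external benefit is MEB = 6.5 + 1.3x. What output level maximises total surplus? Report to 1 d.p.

Social marginal benefit = demand + MEB = 171.4 - 1.2x.
Set SMB = MC: 171.4 - 1.2x = 35.9 + 1.4x → x* = 52.1154.

x* = 52.1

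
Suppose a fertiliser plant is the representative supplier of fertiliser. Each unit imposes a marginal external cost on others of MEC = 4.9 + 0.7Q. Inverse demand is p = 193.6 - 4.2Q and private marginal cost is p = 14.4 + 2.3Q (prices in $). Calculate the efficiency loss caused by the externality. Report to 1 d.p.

Market equilibrium (private): 14.4 + 2.3Q = 193.6 - 4.2Q → Q_m = 27.5692.
Social marginal cost = private MC + MEC = 19.3 + 3.0Q.
Set SMC = demand: 19.3 + 3.0Q = 193.6 - 4.2Q → Q* = 24.2083.
Height of the DWL triangle at Q_m is SMC(Q_m) − demand(Q_m) = MEC(Q_m) = 24.1985.
DWL = ½ × 3.3609 × 24.1985 = 40.6644.

DWL = $40.7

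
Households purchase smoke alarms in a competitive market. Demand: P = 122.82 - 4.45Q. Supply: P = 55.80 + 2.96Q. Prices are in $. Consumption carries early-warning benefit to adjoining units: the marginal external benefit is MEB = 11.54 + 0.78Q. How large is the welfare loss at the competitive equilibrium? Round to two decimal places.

Market equilibrium (private): 55.80 + 2.96Q = 122.82 - 4.45Q → Q_m = 9.0445.
Social marginal benefit = demand + MEB = 134.36 - 3.67Q.
Set SMB = MC: 134.36 - 3.67Q = 55.80 + 2.96Q → Q* = 11.8492.
The loss is the area between SMB and MC from Q* to Q_m; with linear curves that's a triangle of height MEB(Q_m).
DWL = ½ × 2.8047 × 18.5947 = 26.0763.

DWL = $26.08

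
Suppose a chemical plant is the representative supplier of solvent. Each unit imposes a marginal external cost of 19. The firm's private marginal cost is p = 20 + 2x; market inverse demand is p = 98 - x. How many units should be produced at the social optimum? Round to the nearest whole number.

x* = 20

Social marginal cost = private MC + MEC = 39 + 2x.
Set SMC = demand: 39 + 2x = 98 - x → x* = 19.6667.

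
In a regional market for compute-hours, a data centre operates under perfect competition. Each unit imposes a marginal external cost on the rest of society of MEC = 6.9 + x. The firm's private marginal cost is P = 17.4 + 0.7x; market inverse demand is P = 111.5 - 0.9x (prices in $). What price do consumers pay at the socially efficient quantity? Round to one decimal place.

Social marginal cost = private MC + MEC = 24.3 + 1.7x.
Set SMC = demand: 24.3 + 1.7x = 111.5 - 0.9x → x* = 33.5385.
Consumer price on the demand curve at x*: 111.5 − 0.9×33.5385 = 81.3154.

P = $81.3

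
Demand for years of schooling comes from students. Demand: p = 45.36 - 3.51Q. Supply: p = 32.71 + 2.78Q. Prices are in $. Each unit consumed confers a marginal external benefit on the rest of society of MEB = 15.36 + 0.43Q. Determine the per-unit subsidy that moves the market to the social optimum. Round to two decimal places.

subsidy = $17.42 per unit

Social marginal benefit = demand + MEB = 60.72 - 3.08Q.
Set SMB = MC: 60.72 - 3.08Q = 32.71 + 2.78Q → Q* = 4.7799.
The Pigouvian subsidy equals MEB at Q*: 15.36 + 0.43×4.7799 = 17.4154.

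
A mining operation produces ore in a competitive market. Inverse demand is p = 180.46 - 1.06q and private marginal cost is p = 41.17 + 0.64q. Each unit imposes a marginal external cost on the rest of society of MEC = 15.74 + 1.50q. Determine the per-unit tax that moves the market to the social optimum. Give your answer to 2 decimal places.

Social marginal cost = private MC + MEC = 56.91 + 2.14q.
Set SMC = demand: 56.91 + 2.14q = 180.46 - 1.06q → q* = 38.6094.
The Pigouvian tax equals MEC at q*: 15.74 + 1.50×38.6094 = 73.6541.

tax = 73.65 per unit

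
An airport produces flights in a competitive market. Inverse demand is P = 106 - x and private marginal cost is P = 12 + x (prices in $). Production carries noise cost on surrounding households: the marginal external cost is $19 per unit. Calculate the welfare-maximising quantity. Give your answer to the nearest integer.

Social marginal cost = private MC + MEC = 31 + x.
Set SMC = demand: 31 + x = 106 - x → x* = 37.5000.

x* = 38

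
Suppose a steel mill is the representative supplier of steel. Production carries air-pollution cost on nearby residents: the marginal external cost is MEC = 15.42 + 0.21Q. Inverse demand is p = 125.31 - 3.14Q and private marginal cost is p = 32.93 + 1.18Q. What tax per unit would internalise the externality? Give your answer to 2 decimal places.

tax = 18.99 per unit

Social marginal cost = private MC + MEC = 48.35 + 1.39Q.
Set SMC = demand: 48.35 + 1.39Q = 125.31 - 3.14Q → Q* = 16.9890.
The Pigouvian tax equals MEC at Q*: 15.42 + 0.21×16.9890 = 18.9877.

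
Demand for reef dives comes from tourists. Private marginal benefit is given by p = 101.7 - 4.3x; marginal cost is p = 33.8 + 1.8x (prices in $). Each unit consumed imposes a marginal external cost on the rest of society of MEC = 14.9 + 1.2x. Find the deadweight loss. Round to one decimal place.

Market equilibrium (private): 33.8 + 1.8x = 101.7 - 4.3x → x_m = 11.1311.
Social marginal benefit = demand − MEC = 86.8 - 5.5x.
Set SMB = MC: 86.8 - 5.5x = 33.8 + 1.8x → x* = 7.2603.
Height of the DWL triangle at x_m is MC(x_m) − SMB(x_m) = MEC(x_m) = 28.2574.
DWL = ½ × 3.8708 × 28.2574 = 54.6894.

DWL = $54.7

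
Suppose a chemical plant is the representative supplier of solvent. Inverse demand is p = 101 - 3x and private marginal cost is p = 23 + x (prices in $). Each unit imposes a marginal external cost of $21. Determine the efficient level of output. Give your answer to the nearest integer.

x* = 14

Social marginal cost = private MC + MEC = 44 + x.
Set SMC = demand: 44 + x = 101 - 3x → x* = 14.2500.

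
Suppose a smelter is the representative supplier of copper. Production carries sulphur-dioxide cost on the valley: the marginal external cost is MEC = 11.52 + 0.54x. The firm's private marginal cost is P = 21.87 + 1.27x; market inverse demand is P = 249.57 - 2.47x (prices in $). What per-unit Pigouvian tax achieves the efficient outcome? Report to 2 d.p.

tax = $38.80 per unit

Social marginal cost = private MC + MEC = 33.39 + 1.81x.
Set SMC = demand: 33.39 + 1.81x = 249.57 - 2.47x → x* = 50.5093.
The Pigouvian tax equals MEC at x*: 11.52 + 0.54×50.5093 = 38.7950.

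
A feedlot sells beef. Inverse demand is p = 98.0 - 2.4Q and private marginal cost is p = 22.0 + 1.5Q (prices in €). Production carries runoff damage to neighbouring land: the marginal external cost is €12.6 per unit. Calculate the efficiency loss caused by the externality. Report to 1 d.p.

DWL = €20.4

Market equilibrium (private): 22.0 + 1.5Q = 98.0 - 2.4Q → Q_m = 19.4872.
Social marginal cost = private MC + MEC = 34.6 + 1.5Q.
Set SMC = demand: 34.6 + 1.5Q = 98.0 - 2.4Q → Q* = 16.2564.
Between Q* and Q_m the wedge SMC − demand runs linearly from 0 to MEC(Q_m), so the loss is a triangle.
DWL = ½ × 3.2308 × 12.6000 = 20.3540.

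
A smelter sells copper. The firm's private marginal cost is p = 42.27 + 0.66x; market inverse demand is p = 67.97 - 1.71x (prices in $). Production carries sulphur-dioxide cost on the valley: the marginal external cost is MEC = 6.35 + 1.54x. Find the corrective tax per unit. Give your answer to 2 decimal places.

Social marginal cost = private MC + MEC = 48.62 + 2.20x.
Set SMC = demand: 48.62 + 2.20x = 67.97 - 1.71x → x* = 4.9488.
The Pigouvian tax equals MEC at x*: 6.35 + 1.54×4.9488 = 13.9712.

tax = $13.97 per unit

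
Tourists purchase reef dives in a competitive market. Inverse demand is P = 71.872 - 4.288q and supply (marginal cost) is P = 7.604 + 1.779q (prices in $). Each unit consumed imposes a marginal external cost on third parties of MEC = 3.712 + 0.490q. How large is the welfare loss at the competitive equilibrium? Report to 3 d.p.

DWL = $6.044

Market equilibrium (private): 7.604 + 1.779q = 71.872 - 4.288q → q_m = 10.5930.
Social marginal benefit = demand − MEC = 68.160 - 4.778q.
Set SMB = MC: 68.160 - 4.778q = 7.604 + 1.779q → q* = 9.2353.
Height of the DWL triangle at q_m is MC(q_m) − SMB(q_m) = MEC(q_m) = 8.9026.
DWL = ½ × 1.3577 × 8.9026 = 6.0435.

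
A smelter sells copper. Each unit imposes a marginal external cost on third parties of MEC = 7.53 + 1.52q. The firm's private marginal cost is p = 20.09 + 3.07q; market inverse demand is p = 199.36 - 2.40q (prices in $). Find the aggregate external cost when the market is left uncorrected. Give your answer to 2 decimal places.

Market equilibrium (private): 20.09 + 3.07q = 199.36 - 2.40q → q_m = 32.7733.
Total external cost = ∫₀^{q_m} (7.53 + 1.52q) dq = 7.53×32.7733 + ½×1.52×32.7733² = 1063.0907.

$1063.09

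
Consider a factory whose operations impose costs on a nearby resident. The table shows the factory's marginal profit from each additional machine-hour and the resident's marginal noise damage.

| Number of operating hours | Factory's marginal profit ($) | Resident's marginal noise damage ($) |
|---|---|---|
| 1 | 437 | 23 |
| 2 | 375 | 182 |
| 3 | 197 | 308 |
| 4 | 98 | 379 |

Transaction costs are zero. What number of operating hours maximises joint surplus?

2

Bargaining reaches the level where marginal profit last exceeds marginal noise damage.
That holds through level 2 (375 ≥ 182) but not at 3 (197 < 308).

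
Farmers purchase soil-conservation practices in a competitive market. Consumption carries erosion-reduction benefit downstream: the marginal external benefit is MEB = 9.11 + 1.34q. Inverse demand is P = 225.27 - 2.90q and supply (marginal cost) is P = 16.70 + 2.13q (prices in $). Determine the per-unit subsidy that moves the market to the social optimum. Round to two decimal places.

subsidy = $88.16 per unit

Social marginal benefit = demand + MEB = 234.38 - 1.56q.
Set SMB = MC: 234.38 - 1.56q = 16.70 + 2.13q → q* = 58.9919.
The Pigouvian subsidy equals MEB at q*: 9.11 + 1.34×58.9919 = 88.1591.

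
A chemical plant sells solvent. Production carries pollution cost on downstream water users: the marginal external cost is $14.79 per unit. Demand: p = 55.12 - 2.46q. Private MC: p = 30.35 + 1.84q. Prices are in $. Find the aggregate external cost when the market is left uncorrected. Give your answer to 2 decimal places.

Market equilibrium (private): 30.35 + 1.84q = 55.12 - 2.46q → q_m = 5.7605.
Total external cost = MEC × q_m = 14.79 × 5.7605 = 85.1978.

$85.20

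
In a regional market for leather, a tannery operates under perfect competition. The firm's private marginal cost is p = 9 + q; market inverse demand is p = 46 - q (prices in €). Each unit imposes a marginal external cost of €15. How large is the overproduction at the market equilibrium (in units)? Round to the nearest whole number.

Market equilibrium (private): 9 + q = 46 - q → q_m = 18.5000.
Social marginal cost = private MC + MEC = 24 + q.
Set SMC = demand: 24 + q = 46 - q → q* = 11.0000.
Gap = |18.5000 − 11.0000| = 7.5000.

8 units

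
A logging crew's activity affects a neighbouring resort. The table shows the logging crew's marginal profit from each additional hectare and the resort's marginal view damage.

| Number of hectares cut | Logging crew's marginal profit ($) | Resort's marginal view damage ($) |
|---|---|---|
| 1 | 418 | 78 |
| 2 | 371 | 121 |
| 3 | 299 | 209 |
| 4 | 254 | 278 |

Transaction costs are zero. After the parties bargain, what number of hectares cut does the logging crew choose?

3

Bargaining reaches the level where marginal profit last exceeds marginal view damage.
That holds through level 3 (299 ≥ 209) but not at 4 (254 < 278).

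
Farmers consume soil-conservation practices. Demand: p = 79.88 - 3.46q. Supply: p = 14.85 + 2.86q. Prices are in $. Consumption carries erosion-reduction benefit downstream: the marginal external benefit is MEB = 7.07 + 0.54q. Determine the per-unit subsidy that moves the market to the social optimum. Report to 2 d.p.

subsidy = $13.81 per unit

Social marginal benefit = demand + MEB = 86.95 - 2.92q.
Set SMB = MC: 86.95 - 2.92q = 14.85 + 2.86q → q* = 12.4740.
The Pigouvian subsidy equals MEB at q*: 7.07 + 0.54×12.4740 = 13.8060.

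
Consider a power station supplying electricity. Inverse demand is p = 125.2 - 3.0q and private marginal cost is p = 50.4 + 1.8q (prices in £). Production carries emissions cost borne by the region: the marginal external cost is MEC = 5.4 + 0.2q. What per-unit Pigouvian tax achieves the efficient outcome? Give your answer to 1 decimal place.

tax = £8.2 per unit

Social marginal cost = private MC + MEC = 55.8 + 2.0q.
Set SMC = demand: 55.8 + 2.0q = 125.2 - 3.0q → q* = 13.8800.
The Pigouvian tax equals MEC at q*: 5.4 + 0.2×13.8800 = 8.1760.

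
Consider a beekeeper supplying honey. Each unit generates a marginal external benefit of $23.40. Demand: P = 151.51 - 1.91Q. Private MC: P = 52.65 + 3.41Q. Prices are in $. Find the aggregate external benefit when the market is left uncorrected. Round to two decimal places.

$434.84

Market equilibrium (private): 52.65 + 3.41Q = 151.51 - 1.91Q → Q_m = 18.5827.
Total external benefit = MEB × Q_m = 23.40 × 18.5827 = 434.8352.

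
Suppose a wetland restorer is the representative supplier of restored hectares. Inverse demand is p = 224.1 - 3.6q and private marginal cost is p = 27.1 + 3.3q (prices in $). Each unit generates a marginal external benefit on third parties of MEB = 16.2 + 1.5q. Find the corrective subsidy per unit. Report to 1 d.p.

subsidy = $75.4 per unit

Social marginal cost = private MC − MEB = 10.9 + 1.8q.
Set SMC = demand: 10.9 + 1.8q = 224.1 - 3.6q → q* = 39.4815.
The Pigouvian subsidy equals MEB at q*: 16.2 + 1.5×39.4815 = 75.4223.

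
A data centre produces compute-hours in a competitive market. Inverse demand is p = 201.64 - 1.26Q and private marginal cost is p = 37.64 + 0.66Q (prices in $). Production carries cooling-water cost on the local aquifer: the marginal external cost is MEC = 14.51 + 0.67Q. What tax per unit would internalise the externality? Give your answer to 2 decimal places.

Social marginal cost = private MC + MEC = 52.15 + 1.33Q.
Set SMC = demand: 52.15 + 1.33Q = 201.64 - 1.26Q → Q* = 57.7181.
The Pigouvian tax equals MEC at Q*: 14.51 + 0.67×57.7181 = 53.1811.

tax = $53.18 per unit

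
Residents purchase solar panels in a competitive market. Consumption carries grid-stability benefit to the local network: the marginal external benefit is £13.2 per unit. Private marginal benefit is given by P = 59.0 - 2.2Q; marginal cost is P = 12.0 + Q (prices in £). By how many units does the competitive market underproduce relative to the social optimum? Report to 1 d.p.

Market equilibrium (private): 12.0 + Q = 59.0 - 2.2Q → Q_m = 14.6875.
Social marginal benefit = demand + MEB = 72.2 - 2.2Q.
Set SMB = MC: 72.2 - 2.2Q = 12.0 + Q → Q* = 18.8125.
Gap = |14.6875 − 18.8125| = 4.1250.

4.1 units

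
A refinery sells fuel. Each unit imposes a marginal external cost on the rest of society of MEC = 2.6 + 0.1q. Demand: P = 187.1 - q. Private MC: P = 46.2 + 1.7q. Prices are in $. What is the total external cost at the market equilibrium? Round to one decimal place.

Market equilibrium (private): 46.2 + 1.7q = 187.1 - q → q_m = 52.1852.
Total external cost = ∫₀^{q_m} (2.6 + 0.1q) dq = 2.6×52.1852 + ½×0.1×52.1852² = 271.8463.

$271.8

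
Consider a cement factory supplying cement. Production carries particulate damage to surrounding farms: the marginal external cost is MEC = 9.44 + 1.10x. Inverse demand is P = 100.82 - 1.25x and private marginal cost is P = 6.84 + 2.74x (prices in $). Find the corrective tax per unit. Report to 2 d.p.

Social marginal cost = private MC + MEC = 16.28 + 3.84x.
Set SMC = demand: 16.28 + 3.84x = 100.82 - 1.25x → x* = 16.6090.
The Pigouvian tax equals MEC at x*: 9.44 + 1.10×16.6090 = 27.7099.

tax = $27.71 per unit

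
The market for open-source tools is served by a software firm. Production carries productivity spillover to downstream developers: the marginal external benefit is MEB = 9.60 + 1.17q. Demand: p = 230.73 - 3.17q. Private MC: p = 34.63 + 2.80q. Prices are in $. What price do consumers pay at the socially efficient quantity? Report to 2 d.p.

Social marginal cost = private MC − MEB = 25.03 + 1.63q.
Set SMC = demand: 25.03 + 1.63q = 230.73 - 3.17q → q* = 42.8542.
Consumer price on the demand curve at q*: 230.73 − 3.17×42.8542 = 94.8822.

P = $94.88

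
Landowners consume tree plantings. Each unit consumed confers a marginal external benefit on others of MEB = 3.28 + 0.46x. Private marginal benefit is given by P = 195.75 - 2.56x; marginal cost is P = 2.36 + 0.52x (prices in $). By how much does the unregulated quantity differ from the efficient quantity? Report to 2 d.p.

Market equilibrium (private): 2.36 + 0.52x = 195.75 - 2.56x → x_m = 62.7890.
Social marginal benefit = demand + MEB = 199.03 - 2.10x.
Set SMB = MC: 199.03 - 2.10x = 2.36 + 0.52x → x* = 75.0649.
Gap = |62.7890 − 75.0649| = 12.2759.

12.28 units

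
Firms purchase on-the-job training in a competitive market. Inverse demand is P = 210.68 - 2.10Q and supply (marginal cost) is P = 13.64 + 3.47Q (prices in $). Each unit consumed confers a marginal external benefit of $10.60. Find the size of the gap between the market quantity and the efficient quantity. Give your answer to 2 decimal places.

Market equilibrium (private): 13.64 + 3.47Q = 210.68 - 2.10Q → Q_m = 35.3752.
Social marginal benefit = demand + MEB = 221.28 - 2.10Q.
Set SMB = MC: 221.28 - 2.10Q = 13.64 + 3.47Q → Q* = 37.2783.
Gap = |35.3752 − 37.2783| = 1.9031.

1.90 units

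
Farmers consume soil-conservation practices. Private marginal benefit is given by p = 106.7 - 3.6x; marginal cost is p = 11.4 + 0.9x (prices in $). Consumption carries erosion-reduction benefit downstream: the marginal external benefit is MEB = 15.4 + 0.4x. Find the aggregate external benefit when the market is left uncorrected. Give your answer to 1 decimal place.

Market equilibrium (private): 11.4 + 0.9x = 106.7 - 3.6x → x_m = 21.1778.
Total external benefit = ∫₀^{x_m} (15.4 + 0.4x) dx = 15.4×21.1778 + ½×0.4×21.1778² = 415.8380.

$415.8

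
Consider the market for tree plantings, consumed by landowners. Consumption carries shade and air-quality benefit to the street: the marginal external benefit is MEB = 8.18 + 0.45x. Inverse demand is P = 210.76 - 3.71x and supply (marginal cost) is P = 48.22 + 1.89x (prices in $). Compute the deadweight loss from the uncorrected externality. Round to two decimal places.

Market equilibrium (private): 48.22 + 1.89x = 210.76 - 3.71x → x_m = 29.0250.
Social marginal benefit = demand + MEB = 218.94 - 3.26x.
Set SMB = MC: 218.94 - 3.26x = 48.22 + 1.89x → x* = 33.1495.
Between x* and x_m the wedge SMB − MC runs linearly from 0 to MEB(x_m), so the loss is a triangle.
DWL = ½ × 4.1245 × 21.2413 = 43.8049.

DWL = $43.80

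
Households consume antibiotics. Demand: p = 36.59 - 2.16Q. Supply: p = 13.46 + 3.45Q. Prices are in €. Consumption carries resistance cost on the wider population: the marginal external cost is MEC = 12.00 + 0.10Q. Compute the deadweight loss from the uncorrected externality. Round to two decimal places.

DWL = €13.49

Market equilibrium (private): 13.46 + 3.45Q = 36.59 - 2.16Q → Q_m = 4.1230.
Social marginal benefit = demand − MEC = 24.59 - 2.26Q.
Set SMB = MC: 24.59 - 2.26Q = 13.46 + 3.45Q → Q* = 1.9492.
Between Q* and Q_m the wedge MC − SMB runs linearly from 0 to MEC(Q_m), so the loss is a triangle.
DWL = ½ × 2.1738 × 12.4123 = 13.4909.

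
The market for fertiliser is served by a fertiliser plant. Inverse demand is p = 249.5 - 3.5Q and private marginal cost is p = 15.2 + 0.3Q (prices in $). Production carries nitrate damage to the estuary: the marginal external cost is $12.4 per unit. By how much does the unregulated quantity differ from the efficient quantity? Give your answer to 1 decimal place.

Market equilibrium (private): 15.2 + 0.3Q = 249.5 - 3.5Q → Q_m = 61.6579.
Social marginal cost = private MC + MEC = 27.6 + 0.3Q.
Set SMC = demand: 27.6 + 0.3Q = 249.5 - 3.5Q → Q* = 58.3947.
Gap = |61.6579 − 58.3947| = 3.2632.

3.3 units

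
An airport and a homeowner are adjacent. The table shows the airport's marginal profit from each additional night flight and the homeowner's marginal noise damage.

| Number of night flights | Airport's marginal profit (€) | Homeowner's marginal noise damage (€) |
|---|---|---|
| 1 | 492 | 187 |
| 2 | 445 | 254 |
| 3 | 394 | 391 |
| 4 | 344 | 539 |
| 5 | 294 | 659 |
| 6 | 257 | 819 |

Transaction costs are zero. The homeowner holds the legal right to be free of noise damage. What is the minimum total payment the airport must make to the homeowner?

Efficient level: marginal profit ≥ marginal noise damage through level 3, so k* = 3.
With the homeowner holding the right, the airport must at least compensate total damage at k*: 187 + 254 + 391 = 832.

€832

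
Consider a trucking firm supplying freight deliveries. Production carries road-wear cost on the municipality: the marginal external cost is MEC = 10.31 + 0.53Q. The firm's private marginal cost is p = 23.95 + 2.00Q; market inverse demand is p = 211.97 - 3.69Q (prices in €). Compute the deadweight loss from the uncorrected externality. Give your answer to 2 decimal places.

DWL = €62.23

Market equilibrium (private): 23.95 + 2.00Q = 211.97 - 3.69Q → Q_m = 33.0439.
Social marginal cost = private MC + MEC = 34.26 + 2.53Q.
Set SMC = demand: 34.26 + 2.53Q = 211.97 - 3.69Q → Q* = 28.5707.
The loss is the area between SMC and demand from Q* to Q_m; with linear curves that's a triangle of height MEC(Q_m).
DWL = ½ × 4.4732 × 27.8233 = 62.2296.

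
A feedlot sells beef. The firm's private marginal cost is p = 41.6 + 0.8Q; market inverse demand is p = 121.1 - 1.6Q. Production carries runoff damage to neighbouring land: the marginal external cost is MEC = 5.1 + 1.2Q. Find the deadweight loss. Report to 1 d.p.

Market equilibrium (private): 41.6 + 0.8Q = 121.1 - 1.6Q → Q_m = 33.1250.
Social marginal cost = private MC + MEC = 46.7 + 2.0Q.
Set SMC = demand: 46.7 + 2.0Q = 121.1 - 1.6Q → Q* = 20.6667.
Between Q* and Q_m the wedge SMC − demand runs linearly from 0 to MEC(Q_m), so the loss is a triangle.
DWL = ½ × 12.4583 × 44.8500 = 279.3774.

DWL = 279.4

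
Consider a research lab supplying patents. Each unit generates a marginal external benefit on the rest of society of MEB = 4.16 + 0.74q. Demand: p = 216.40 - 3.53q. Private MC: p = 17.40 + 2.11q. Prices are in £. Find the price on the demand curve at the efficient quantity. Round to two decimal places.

Social marginal cost = private MC − MEB = 13.24 + 1.37q.
Set SMC = demand: 13.24 + 1.37q = 216.40 - 3.53q → q* = 41.4612.
Consumer price on the demand curve at q*: 216.40 − 3.53×41.4612 = 70.0420.

P = £70.04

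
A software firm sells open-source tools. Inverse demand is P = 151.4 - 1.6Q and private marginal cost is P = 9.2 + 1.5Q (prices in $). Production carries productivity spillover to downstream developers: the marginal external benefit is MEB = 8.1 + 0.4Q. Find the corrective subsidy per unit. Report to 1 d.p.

Social marginal cost = private MC − MEB = 1.1 + 1.1Q.
Set SMC = demand: 1.1 + 1.1Q = 151.4 - 1.6Q → Q* = 55.6667.
The Pigouvian subsidy equals MEB at Q*: 8.1 + 0.4×55.6667 = 30.3667.

subsidy = $30.4 per unit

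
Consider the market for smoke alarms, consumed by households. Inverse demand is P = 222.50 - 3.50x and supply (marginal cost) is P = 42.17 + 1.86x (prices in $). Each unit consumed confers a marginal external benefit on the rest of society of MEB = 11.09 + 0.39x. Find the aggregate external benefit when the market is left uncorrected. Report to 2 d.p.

Market equilibrium (private): 42.17 + 1.86x = 222.50 - 3.50x → x_m = 33.6437.
Total external benefit = ∫₀^{x_m} (11.09 + 0.39x) dx = 11.09×33.6437 + ½×0.39×33.6437² = 593.8289.

$593.83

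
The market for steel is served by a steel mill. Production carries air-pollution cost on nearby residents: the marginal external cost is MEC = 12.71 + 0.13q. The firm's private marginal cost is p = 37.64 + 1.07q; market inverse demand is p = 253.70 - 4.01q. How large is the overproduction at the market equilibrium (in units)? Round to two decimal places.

Market equilibrium (private): 37.64 + 1.07q = 253.70 - 4.01q → q_m = 42.5315.
Social marginal cost = private MC + MEC = 50.35 + 1.20q.
Set SMC = demand: 50.35 + 1.20q = 253.70 - 4.01q → q* = 39.0307.
Gap = |42.5315 − 39.0307| = 3.5008.

3.50 units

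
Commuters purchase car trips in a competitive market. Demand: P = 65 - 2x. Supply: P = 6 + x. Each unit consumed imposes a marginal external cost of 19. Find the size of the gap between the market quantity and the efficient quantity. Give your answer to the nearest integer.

Market equilibrium (private): 6 + x = 65 - 2x → x_m = 19.6667.
Social marginal benefit = demand − MEC = 46 - 2x.
Set SMB = MC: 46 - 2x = 6 + x → x* = 13.3333.
Gap = |19.6667 − 13.3333| = 6.3334.

6 units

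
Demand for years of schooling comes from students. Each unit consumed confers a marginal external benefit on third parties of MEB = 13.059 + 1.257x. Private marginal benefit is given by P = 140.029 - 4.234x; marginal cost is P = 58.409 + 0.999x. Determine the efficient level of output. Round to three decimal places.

x* = 23.813

Social marginal benefit = demand + MEB = 153.088 - 2.977x.
Set SMB = MC: 153.088 - 2.977x = 58.409 + 0.999x → x* = 23.8126.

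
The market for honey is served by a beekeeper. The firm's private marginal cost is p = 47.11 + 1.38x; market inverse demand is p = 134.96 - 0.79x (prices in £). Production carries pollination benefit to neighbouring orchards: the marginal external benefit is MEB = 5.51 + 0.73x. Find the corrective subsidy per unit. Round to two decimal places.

subsidy = £52.84 per unit

Social marginal cost = private MC − MEB = 41.60 + 0.65x.
Set SMC = demand: 41.60 + 0.65x = 134.96 - 0.79x → x* = 64.8333.
The Pigouvian subsidy equals MEB at x*: 5.51 + 0.73×64.8333 = 52.8383.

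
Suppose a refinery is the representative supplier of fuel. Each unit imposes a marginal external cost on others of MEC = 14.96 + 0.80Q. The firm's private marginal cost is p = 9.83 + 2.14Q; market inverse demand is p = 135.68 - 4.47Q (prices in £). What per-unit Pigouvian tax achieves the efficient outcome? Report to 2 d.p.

tax = £26.93 per unit

Social marginal cost = private MC + MEC = 24.79 + 2.94Q.
Set SMC = demand: 24.79 + 2.94Q = 135.68 - 4.47Q → Q* = 14.9649.
The Pigouvian tax equals MEC at Q*: 14.96 + 0.80×14.9649 = 26.9319.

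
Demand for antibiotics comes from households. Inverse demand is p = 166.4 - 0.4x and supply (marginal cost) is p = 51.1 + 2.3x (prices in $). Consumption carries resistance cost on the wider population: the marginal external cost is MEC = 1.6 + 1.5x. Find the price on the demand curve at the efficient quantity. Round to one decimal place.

Social marginal benefit = demand − MEC = 164.8 - 1.9x.
Set SMB = MC: 164.8 - 1.9x = 51.1 + 2.3x → x* = 27.0714.
Consumer price on the demand curve at x*: 166.4 − 0.4×27.0714 = 155.5714.

P = $155.6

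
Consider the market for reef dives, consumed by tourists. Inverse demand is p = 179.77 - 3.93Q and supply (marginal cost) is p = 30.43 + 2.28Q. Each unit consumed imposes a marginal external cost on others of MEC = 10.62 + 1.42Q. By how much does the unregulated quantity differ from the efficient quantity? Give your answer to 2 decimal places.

Market equilibrium (private): 30.43 + 2.28Q = 179.77 - 3.93Q → Q_m = 24.0483.
Social marginal benefit = demand − MEC = 169.15 - 5.35Q.
Set SMB = MC: 169.15 - 5.35Q = 30.43 + 2.28Q → Q* = 18.1809.
Gap = |24.0483 − 18.1809| = 5.8674.

5.87 units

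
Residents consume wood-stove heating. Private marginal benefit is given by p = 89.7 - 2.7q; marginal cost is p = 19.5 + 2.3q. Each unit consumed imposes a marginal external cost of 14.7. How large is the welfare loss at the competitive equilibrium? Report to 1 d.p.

Market equilibrium (private): 19.5 + 2.3q = 89.7 - 2.7q → q_m = 14.0400.
Social marginal benefit = demand − MEC = 75.0 - 2.7q.
Set SMB = MC: 75.0 - 2.7q = 19.5 + 2.3q → q* = 11.1000.
Between q* and q_m the wedge MC − SMB runs linearly from 0 to MEC(q_m), so the loss is a triangle.
DWL = ½ × 2.9400 × 14.7000 = 21.6090.

DWL = 21.6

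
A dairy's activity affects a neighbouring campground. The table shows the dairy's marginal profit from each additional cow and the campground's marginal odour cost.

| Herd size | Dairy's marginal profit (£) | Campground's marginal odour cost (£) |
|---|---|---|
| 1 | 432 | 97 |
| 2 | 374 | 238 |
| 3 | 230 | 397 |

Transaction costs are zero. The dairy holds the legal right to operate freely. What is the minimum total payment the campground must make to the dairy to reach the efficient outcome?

£230

Left alone the dairy would choose level 3 (marginal profit stays positive).
Efficient level: k* = 2 (marginal profit ≥ marginal odour cost through 2).
The campground must at least cover the dairy's forgone profit from cutting 3→2: 230 = 230.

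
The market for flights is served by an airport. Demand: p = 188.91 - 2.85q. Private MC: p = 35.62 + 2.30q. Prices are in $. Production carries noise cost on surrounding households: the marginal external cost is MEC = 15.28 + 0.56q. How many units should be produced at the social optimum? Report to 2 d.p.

Social marginal cost = private MC + MEC = 50.90 + 2.86q.
Set SMC = demand: 50.90 + 2.86q = 188.91 - 2.85q → q* = 24.1699.

q* = 24.17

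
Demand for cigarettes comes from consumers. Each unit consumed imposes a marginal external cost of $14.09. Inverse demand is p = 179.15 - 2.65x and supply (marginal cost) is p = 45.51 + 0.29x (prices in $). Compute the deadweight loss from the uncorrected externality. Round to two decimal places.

DWL = $33.76

Market equilibrium (private): 45.51 + 0.29x = 179.15 - 2.65x → x_m = 45.4558.
Social marginal benefit = demand − MEC = 165.06 - 2.65x.
Set SMB = MC: 165.06 - 2.65x = 45.51 + 0.29x → x* = 40.6633.
Height of the DWL triangle at x_m is MC(x_m) − SMB(x_m) = MEC(x_m) = 14.0900.
DWL = ½ × 4.7925 × 14.0900 = 33.7632.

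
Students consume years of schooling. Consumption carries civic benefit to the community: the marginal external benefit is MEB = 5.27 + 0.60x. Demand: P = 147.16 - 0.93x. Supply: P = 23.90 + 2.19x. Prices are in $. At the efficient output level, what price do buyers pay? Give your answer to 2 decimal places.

Social marginal benefit = demand + MEB = 152.43 - 0.33x.
Set SMB = MC: 152.43 - 0.33x = 23.90 + 2.19x → x* = 51.0040.
Consumer price on the demand curve at x*: 147.16 − 0.93×51.0040 = 99.7263.

P = $99.73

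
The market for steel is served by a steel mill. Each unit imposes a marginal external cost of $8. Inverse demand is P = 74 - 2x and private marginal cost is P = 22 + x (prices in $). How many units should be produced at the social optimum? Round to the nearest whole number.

Social marginal cost = private MC + MEC = 30 + x.
Set SMC = demand: 30 + x = 74 - 2x → x* = 14.6667.

x* = 15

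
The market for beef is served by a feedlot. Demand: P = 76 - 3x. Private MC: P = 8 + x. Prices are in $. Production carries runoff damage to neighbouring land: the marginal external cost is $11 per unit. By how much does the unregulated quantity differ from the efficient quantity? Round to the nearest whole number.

3 units

Market equilibrium (private): 8 + x = 76 - 3x → x_m = 17.0000.
Social marginal cost = private MC + MEC = 19 + x.
Set SMC = demand: 19 + x = 76 - 3x → x* = 14.2500.
Gap = |17.0000 − 14.2500| = 2.7500.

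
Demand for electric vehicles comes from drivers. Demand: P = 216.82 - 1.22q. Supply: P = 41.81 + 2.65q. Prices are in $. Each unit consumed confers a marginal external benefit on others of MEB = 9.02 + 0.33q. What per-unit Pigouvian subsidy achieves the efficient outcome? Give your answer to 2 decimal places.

Social marginal benefit = demand + MEB = 225.84 - 0.89q.
Set SMB = MC: 225.84 - 0.89q = 41.81 + 2.65q → q* = 51.9859.
The Pigouvian subsidy equals MEB at q*: 9.02 + 0.33×51.9859 = 26.1753.

subsidy = $26.18 per unit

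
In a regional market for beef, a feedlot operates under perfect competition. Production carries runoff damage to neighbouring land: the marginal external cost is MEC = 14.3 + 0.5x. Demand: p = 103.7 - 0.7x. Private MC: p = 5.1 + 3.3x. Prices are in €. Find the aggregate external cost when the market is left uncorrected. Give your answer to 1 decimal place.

€504.4

Market equilibrium (private): 5.1 + 3.3x = 103.7 - 0.7x → x_m = 24.6500.
Total external cost = ∫₀^{x_m} (14.3 + 0.5x) dx = 14.3×24.6500 + ½×0.5×24.6500² = 504.4006.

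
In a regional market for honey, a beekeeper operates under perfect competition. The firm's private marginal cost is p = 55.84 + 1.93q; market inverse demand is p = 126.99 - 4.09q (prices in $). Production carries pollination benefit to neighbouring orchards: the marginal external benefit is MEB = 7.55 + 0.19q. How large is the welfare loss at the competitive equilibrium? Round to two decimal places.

DWL = $8.23

Market equilibrium (private): 55.84 + 1.93q = 126.99 - 4.09q → q_m = 11.8189.
Social marginal cost = private MC − MEB = 48.29 + 1.74q.
Set SMC = demand: 48.29 + 1.74q = 126.99 - 4.09q → q* = 13.4991.
The welfare-loss triangle has base |q_m − q*| and height MEB(q_m) (the vertical gap between SMC and demand is zero at q* and MEB at q_m).
DWL = ½ × 1.6802 × 9.7956 = 8.2293.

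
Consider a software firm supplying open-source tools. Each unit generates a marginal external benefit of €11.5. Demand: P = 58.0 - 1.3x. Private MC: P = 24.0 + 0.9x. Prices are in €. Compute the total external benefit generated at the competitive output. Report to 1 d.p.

Market equilibrium (private): 24.0 + 0.9x = 58.0 - 1.3x → x_m = 15.4545.
Total external benefit = MEB × x_m = 11.5 × 15.4545 = 177.7268.

€177.7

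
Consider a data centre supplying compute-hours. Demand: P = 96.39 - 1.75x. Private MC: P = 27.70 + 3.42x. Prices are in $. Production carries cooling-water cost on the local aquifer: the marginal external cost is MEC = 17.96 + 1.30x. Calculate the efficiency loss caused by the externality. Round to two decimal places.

DWL = $95.93

Market equilibrium (private): 27.70 + 3.42x = 96.39 - 1.75x → x_m = 13.2863.
Social marginal cost = private MC + MEC = 45.66 + 4.72x.
Set SMC = demand: 45.66 + 4.72x = 96.39 - 1.75x → x* = 7.8408.
The welfare-loss triangle has base |x_m − x*| and height MEC(x_m) (the vertical gap between SMC and demand is zero at x* and MEC at x_m).
DWL = ½ × 5.4455 × 35.2321 = 95.9282.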